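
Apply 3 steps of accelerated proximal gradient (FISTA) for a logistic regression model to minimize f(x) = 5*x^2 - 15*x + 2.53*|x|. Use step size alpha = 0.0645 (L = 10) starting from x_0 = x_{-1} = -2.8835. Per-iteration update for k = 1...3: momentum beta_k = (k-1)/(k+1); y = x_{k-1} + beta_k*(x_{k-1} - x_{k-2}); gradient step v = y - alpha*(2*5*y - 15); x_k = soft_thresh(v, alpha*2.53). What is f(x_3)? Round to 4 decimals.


FISTA on f(x) = 5*x^2 - 15*x + 2.53*|x|
L = 10, alpha = 0.0645
Iteration 1: beta = 0.0, y = -2.8835 + 0.0*(-2.8835 + 2.8835) = -2.8835
  grad(y) = -43.835, v = y - alpha*grad = -0.0561
  prox(v) = soft_thresh(-0.0561, 0.1632) = 0.0
Iteration 2: beta = 0.3333, y = 0.0 + 0.3333*(0.0 + 2.8835) = 0.9612
  grad(y) = -5.3883, v = y - alpha*grad = 1.3087
  prox(v) = soft_thresh(1.3087, 0.1632) = 1.1455
Iteration 3: beta = 0.5, y = 1.1455 + 0.5*(1.1455 - 0.0) = 1.7183
  grad(y) = 2.1829, v = y - alpha*grad = 1.5775
  prox(v) = soft_thresh(1.5775, 0.1632) = 1.4143
f(x_3) = 5*1.4143^2 - 15*1.4143 + 2.53*|1.4143| = -7.6351


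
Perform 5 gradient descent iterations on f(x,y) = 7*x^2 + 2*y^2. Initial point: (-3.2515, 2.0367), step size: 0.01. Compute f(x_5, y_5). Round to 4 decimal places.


Gradient descent on f(x,y) = 7*x^2 + 2*y^2.
Starting point: (-3.2515, 2.0367), alpha = 0.01
Step 1: grad_x = 2*7*-3.2515 = -45.521, grad_y = 2*2*2.0367 = 8.1468
  x_1 = -3.2515 - 0.01*-45.521 = -2.7963
  y_1 = 2.0367 - 0.01*8.1468 = 1.9552
Step 2: grad_x = 2*7*-2.7963 = -39.1481, grad_y = 2*2*1.9552 = 7.8209
  x_2 = -2.7963 - 0.01*-39.1481 = -2.4048
  y_2 = 1.9552 - 0.01*7.8209 = 1.877
Step 3: grad_x = 2*7*-2.4048 = -33.6673, grad_y = 2*2*1.877 = 7.5081
  x_3 = -2.4048 - 0.01*-33.6673 = -2.0681
  y_3 = 1.877 - 0.01*7.5081 = 1.8019
Step 4: grad_x = 2*7*-2.0681 = -28.9539, grad_y = 2*2*1.8019 = 7.2078
  x_4 = -2.0681 - 0.01*-28.9539 = -1.7786
  y_4 = 1.8019 - 0.01*7.2078 = 1.7299
Step 5: grad_x = 2*7*-1.7786 = -24.9004, grad_y = 2*2*1.7299 = 6.9195
  x_5 = -1.7786 - 0.01*-24.9004 = -1.5296
  y_5 = 1.7299 - 0.01*6.9195 = 1.6607
f(-1.5296, 1.6607) = 7*(-1.5296)^2 + 2*1.6607^2 = 21.8932


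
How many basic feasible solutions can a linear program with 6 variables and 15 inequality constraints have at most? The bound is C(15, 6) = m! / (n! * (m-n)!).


Each vertex corresponds to some choice of n active constraints out of m, so the number of vertices is at most C(m, n) = m! / (n!(m-n)!).
m = 15, n = 6
Numerator: 15 * 14 * 13 * 12 * 11 * 10
Denominator: 6! = 720
C(15, 6) = 5005


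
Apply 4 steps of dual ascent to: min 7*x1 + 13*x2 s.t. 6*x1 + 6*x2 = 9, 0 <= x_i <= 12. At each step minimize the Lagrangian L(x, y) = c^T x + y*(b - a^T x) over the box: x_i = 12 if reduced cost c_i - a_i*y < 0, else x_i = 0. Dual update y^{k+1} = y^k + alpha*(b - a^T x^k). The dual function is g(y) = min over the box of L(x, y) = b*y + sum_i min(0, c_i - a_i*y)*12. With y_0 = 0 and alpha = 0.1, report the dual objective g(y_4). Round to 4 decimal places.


Dual ascent for LP: min 7*x1 + 13*x2, 6*x1 + 6*x2 = 9, 0 <= x_i <= 12
Step 1: y^k = 0.0, reduced costs: (7.0, 13.0)
  x^k = (0.0, 0.0), subgradient = b - a^T x = 9.0
  y^{k+1} = 0.0 + 0.1*9.0 = 0.9
Step 2: y^k = 0.9, reduced costs: (1.6, 7.6)
  x^k = (0.0, 0.0), subgradient = b - a^T x = 9.0
  y^{k+1} = 0.9 + 0.1*9.0 = 1.8
Step 3: y^k = 1.8, reduced costs: (-3.8, 2.2)
  x^k = (12.0, 0.0), subgradient = b - a^T x = -63.0
  y^{k+1} = 1.8 + 0.1*-63.0 = -4.5
Step 4: y^k = -4.5, reduced costs: (34.0, 40.0)
  x^k = (0.0, 0.0), subgradient = b - a^T x = 9.0
  y^{k+1} = -4.5 + 0.1*9.0 = -3.6
Dual objective at y_4 = -3.6: reduced costs (28.6, 34.6), box minimizer x = (0.0, 0.0)
g(y_4) = b*y + (c1 - a1*y)*x1 + (c2 - a2*y)*x2 = 9*(-3.6) + 28.6*0.0 + 34.6*0.0 = -32.4 + 0.0 + 0.0 = -32.4


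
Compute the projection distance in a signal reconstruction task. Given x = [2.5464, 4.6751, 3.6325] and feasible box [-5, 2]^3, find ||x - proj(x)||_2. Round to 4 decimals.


Project each component onto [-5, 2].
clip(2.5464) = 2.0, clip(4.6751) = 2.0, clip(3.6325) = 2.0
Projection = [2.0, 2.0, 2.0]
Squared diffs: [0.2986, 7.1562, 2.6651]
Distance = sqrt(10.1199) = 3.1812


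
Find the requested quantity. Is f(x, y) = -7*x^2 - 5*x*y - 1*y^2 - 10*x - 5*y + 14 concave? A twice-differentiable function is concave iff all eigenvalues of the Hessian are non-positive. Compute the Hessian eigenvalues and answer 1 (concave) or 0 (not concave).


The Hessian of f(x,y) = -7*x^2 - 5*x*y - 1*y^2 - 10*x - 5*y + 14 is:
H = [[-14, -5], [-5, -2]]
Trace = -14 - 2 = -16
Determinant = -14*-2 - (-5)^2 = 3
Discriminant = (-16)^2 - 4*3 = 244.0
Eigenvalues: lambda_1 = -15.8102, lambda_2 = -0.1898
The function is concave.

1


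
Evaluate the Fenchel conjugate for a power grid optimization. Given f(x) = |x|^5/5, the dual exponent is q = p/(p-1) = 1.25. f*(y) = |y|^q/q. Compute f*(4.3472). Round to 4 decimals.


The conjugate exponent q satisfies 1/p + 1/q = 1.
p = 5, so q = 5/(5 - 1) = 1.25
|y|^q = 4.3472^1.25 = 6.2771
f*(4.3472) = 6.2771 / 1.25 = 5.0217


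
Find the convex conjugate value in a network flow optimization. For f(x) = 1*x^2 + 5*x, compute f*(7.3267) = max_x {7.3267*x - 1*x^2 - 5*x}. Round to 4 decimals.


f*(y) = sup_x {y*x - a*x^2 - b*x} = sup_x {(y-b)*x - a*x^2}
FOC: (y - b) - 2a*x = 0 => x* = (y - b)/(2a)
x* = (7.3267 - 5)/(2*1) = 1.1634
f*(7.3267) = (y-b)^2/(4a) = (7.3267 - 5)^2/(4*1)
= 5.4135/4 = 1.3534


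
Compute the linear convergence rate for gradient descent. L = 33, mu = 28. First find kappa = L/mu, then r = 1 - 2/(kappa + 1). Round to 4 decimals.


Step 1: Compute the condition number.
kappa = L/mu = 33/28 = 1.1786
Step 2: Compute the convergence rate.
r = 1 - 2/(kappa + 1) = 1 - 2*mu/(L + mu) = (L - mu)/(L + mu) = 5/61 = 0.082


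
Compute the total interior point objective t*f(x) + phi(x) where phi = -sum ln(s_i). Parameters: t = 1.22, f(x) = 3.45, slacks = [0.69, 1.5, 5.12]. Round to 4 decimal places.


Step 1: Compute log-barrier.
ln values: [-0.3711, 0.4055, 1.6332]
phi = -(-0.3711 + 0.4055 + 1.6332) = -1.6676
Step 2: Compute augmented objective.
t*f(x) = 1.22*3.45 = 4.209
Total = 4.209 - 1.6676 = 2.5414


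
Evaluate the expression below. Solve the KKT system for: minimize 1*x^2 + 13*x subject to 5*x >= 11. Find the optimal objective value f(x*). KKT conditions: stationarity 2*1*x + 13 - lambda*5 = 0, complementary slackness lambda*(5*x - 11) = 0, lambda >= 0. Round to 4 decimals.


Step 1: Try lambda = 0 (constraint inactive).
x_unc = -13/(2*1) = -6.5
Check: 5*-6.5 = -32.5 < 11 -- violated!
Step 2: Constraint must be active: 5*x = 11
x* = 11/5 = 2.2
lambda = (2*1*2.2 + 13)/5 = 3.48
Step 3: Compute optimal value.
f(x*) = 1*2.2^2 + 13*2.2 = 33.44


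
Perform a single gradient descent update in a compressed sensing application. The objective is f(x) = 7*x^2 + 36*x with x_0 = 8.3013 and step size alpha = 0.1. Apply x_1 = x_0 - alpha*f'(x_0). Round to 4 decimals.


We compute the gradient at x_0 and apply the update.
f'(x) = 14*x + 36
f'(8.3013) = 14*8.3013 + 36 = 152.2182
x_1 = 8.3013 - 0.1*152.2182 = -6.9205


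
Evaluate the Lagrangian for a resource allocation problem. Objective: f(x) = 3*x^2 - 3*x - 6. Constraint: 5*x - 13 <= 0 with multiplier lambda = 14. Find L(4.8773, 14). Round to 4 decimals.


Step 1: Evaluate f(x).
f(4.8773) = 3*4.8773^2 - 3*4.8773 - 6 = 50.7323
Step 2: Evaluate g(x).
g(4.8773) = 5*4.8773 - 13 = 11.3865
Step 3: Compute Lagrangian.
L = 50.7323 + 14*11.3865 = 210.1433


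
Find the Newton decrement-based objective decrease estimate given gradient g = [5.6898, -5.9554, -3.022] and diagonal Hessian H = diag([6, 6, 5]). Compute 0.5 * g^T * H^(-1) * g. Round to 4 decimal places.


Step 1: H is diagonal, so H^(-1) * g = [0.9483, -0.9926, -0.6044].
Step 2: g^T H^(-1) g = sum_i g_i^2 / H_ii
  = (5.6898)^2/6 + (-5.9554)^2/6 + (-3.022)^2/5
  = 5.3956 + 5.9111 + 1.8265 = 13.1333
Step 3: Objective decrease = 0.5 * g^T H^(-1) g = 6.5666


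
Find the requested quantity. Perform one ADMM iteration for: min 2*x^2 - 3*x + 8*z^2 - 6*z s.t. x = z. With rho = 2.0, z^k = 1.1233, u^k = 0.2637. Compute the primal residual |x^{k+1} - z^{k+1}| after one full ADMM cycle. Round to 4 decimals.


ADMM iteration with rho = 2.0, z^k = 1.1233, u^k = 0.2637
Step 1: x-update.
Minimize 2*x^2 - 3*x + (2.0/2)*(x - 1.1233 + 0.2637)^2
FOC: (2*2 + 2.0)*x = 3 + 2.0*(1.1233 - 0.2637)
x^{k+1} = 0.7865
Step 2: z-update.
Minimize 8*z^2 - 6*z + (2.0/2)*(0.7865 - z + 0.2637)^2
FOC: (2*8 + 2.0)*z = 6 + 2.0*(0.7865 + 0.2637)
z^{k+1} = 0.45
Step 3: u-update.
u^{k+1} = 0.2637 + 0.7865 - 0.45 = 0.6002
Step 4: Primal residual = |0.7865 - 0.45| = 0.3365


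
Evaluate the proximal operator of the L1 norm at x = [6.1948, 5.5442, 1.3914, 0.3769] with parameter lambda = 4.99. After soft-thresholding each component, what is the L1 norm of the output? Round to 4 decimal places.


Soft-thresholding with lambda = 4.99:
prox(6.1948) = sign(6.1948)*max(|6.1948| - 4.99, 0) = 1.2048
prox(5.5442) = sign(5.5442)*max(|5.5442| - 4.99, 0) = 0.5542
prox(1.3914) = sign(1.3914)*max(|1.3914| - 4.99, 0) = 0.0
prox(0.3769) = sign(0.3769)*max(|0.3769| - 4.99, 0) = 0.0
prox(x) = [1.2048, 0.5542, 0.0, 0.0]
||prox(x)||_1 = 1.2048 + 0.5542 + 0.0 + 0.0 = 1.759


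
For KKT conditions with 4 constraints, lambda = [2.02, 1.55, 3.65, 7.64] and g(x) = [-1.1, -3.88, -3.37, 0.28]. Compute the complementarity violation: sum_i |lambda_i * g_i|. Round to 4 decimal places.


KKT complementary slackness check:
lambda_1 * g_1 = 2.02 * -1.1 = -2.222
lambda_2 * g_2 = 1.55 * -3.88 = -6.014
lambda_3 * g_3 = 3.65 * -3.37 = -12.3005
lambda_4 * g_4 = 7.64 * 0.28 = 2.1392
Total violation = 2.222 + 6.014 + 12.3005 + 2.1392 = 22.6757


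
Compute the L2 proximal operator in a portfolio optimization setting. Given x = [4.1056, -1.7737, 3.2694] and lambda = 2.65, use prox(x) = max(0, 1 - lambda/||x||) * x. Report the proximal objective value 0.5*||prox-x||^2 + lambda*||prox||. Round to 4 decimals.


Step 1: Compute ||x||.
||x|| = 5.5399
Step 2: Compute scaling factor.
scale = max(0, 1 - 2.65/5.5399) = 0.5217
Step 3: prox(x) = [2.1417, -0.9253, 1.7055]
||prox(x)|| = 2.8899
Step 4: Proximal objective.
0.5*||prox-x||^2 = 3.5113
lambda*||prox|| = 7.6582
Total = 11.1696


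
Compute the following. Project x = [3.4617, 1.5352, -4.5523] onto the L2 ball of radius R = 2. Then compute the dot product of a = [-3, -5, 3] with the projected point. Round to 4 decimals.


Step 1: Compute ||x|| (intermediates to 6 decimals).
||x|| = sqrt(3.4617^2 + 1.5352^2 + (-4.5523)^2) = 5.921456
Step 2: Project.
Since ||x|| > R, scale = R/||x|| = 2/5.921456 = 0.337755, proj(x) = scale * x
proj(x) = [1.169206, 0.518521, -1.537562]
Step 3: Dot product.
a^T * proj(x) = -3*1.169206 - 5*0.518521 + 3*(-1.537562) = -10.7129


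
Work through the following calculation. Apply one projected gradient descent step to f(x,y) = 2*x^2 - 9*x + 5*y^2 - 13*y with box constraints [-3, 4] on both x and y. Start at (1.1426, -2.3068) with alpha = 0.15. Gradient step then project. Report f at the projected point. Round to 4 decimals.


Step 1: Compute gradient at (1.1426, -2.3068).
grad_x = 2*2*1.1426 - 9 = -4.4296
grad_y = 2*5*-2.3068 - 13 = -36.068
Step 2: Gradient step.
x_raw = 1.1426 - 0.15*-4.4296 = 1.807
y_raw = -2.3068 - 0.15*-36.068 = 3.1034
Step 3: Project onto [-3, 4].
x_proj = clip(1.807) = 1.807
y_proj = clip(3.1034) = 3.1034
Step 4: Evaluate f.
f(1.807, 3.1034) = -1.9213


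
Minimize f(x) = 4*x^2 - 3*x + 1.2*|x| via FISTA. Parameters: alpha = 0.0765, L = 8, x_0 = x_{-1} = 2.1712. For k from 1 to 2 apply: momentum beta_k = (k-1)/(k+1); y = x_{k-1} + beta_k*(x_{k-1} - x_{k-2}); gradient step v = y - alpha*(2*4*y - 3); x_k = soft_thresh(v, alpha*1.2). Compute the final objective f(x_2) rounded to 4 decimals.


FISTA on f(x) = 4*x^2 - 3*x + 1.2*|x|
L = 8, alpha = 0.0765
Iteration 1: beta = 0.0, y = 2.1712 + 0.0*(2.1712 - 2.1712) = 2.1712
  grad(y) = 14.3696, v = y - alpha*grad = 1.0719
  prox(v) = soft_thresh(1.0719, 0.0918) = 0.9801
Iteration 2: beta = 0.3333, y = 0.9801 + 0.3333*(0.9801 - 2.1712) = 0.5831
  grad(y) = 1.6648, v = y - alpha*grad = 0.4557
  prox(v) = soft_thresh(0.4557, 0.0918) = 0.3639
f(x_2) = 4*0.3639^2 - 3*0.3639 + 1.2*|0.3639| = -0.1253


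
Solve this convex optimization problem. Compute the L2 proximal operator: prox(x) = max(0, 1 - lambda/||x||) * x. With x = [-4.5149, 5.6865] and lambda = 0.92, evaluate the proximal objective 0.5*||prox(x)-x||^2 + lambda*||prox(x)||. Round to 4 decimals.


Step 1: Compute ||x||.
||x|| = 7.2609
Step 2: Compute scaling factor.
scale = max(0, 1 - 0.92/7.2609) = 0.8733
Step 3: prox(x) = [-3.9428, 4.966]
||prox(x)|| = 6.3409
Step 4: Proximal objective.
0.5*||prox-x||^2 = 0.4232
lambda*||prox|| = 5.8336
Total = 6.2568


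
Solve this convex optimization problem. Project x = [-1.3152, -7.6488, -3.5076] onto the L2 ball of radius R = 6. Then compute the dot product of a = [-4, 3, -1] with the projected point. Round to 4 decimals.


Step 1: Compute ||x|| (intermediates to 6 decimals).
||x|| = sqrt((-1.3152)^2 + (-7.6488)^2 + (-3.5076)^2) = 8.516874
Step 2: Project.
Since ||x|| > R, scale = R/||x|| = 6/8.516874 = 0.704484, proj(x) = scale * x
proj(x) = [-0.926537, -5.388457, -2.471048]
Step 3: Dot product.
a^T * proj(x) = -4*(-0.926537) + 3*(-5.388457) - 1*(-2.471048) = -9.9882


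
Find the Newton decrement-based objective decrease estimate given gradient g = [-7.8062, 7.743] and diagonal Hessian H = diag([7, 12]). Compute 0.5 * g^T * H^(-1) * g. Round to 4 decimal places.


Step 1: H is diagonal, so H^(-1) * g = [-1.1152, 0.6453].
Step 2: g^T H^(-1) g = sum_i g_i^2 / H_ii
  = (-7.8062)^2/7 + (7.743)^2/12
  = 8.7053 + 4.9962 = 13.7014
Step 3: Objective decrease = 0.5 * g^T H^(-1) g = 6.8507


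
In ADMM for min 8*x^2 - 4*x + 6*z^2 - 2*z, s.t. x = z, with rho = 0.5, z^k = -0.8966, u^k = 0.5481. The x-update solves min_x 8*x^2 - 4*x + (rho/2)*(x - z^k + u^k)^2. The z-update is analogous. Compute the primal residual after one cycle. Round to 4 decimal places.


ADMM iteration with rho = 0.5, z^k = -0.8966, u^k = 0.5481
Step 1: x-update.
Minimize 8*x^2 - 4*x + (0.5/2)*(x + 0.8966 + 0.5481)^2
FOC: (2*8 + 0.5)*x = 4 + 0.5*(-0.8966 - 0.5481)
x^{k+1} = 0.1986
Step 2: z-update.
Minimize 6*z^2 - 2*z + (0.5/2)*(0.1986 - z + 0.5481)^2
FOC: (2*6 + 0.5)*z = 2 + 0.5*(0.1986 + 0.5481)
z^{k+1} = 0.1899
Step 3: u-update.
u^{k+1} = 0.5481 + 0.1986 - 0.1899 = 0.5569
Step 4: Primal residual = |0.1986 - 0.1899| = 0.0088


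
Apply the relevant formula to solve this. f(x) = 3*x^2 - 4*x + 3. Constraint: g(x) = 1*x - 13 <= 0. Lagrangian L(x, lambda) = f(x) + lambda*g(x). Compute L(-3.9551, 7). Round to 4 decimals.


Step 1: Evaluate f(x).
f(-3.9551) = 3*(-3.9551)^2 - 4*(-3.9551) + 3 = 65.7488
Step 2: Evaluate g(x).
g(-3.9551) = 1*-3.9551 - 13 = -16.9551
Step 3: Compute Lagrangian.
L = 65.7488 + 7*-16.9551 = -52.9369


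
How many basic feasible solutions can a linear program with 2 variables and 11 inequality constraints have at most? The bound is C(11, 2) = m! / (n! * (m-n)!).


Each vertex corresponds to some choice of n active constraints out of m, so the number of vertices is at most C(m, n) = m! / (n!(m-n)!).
m = 11, n = 2
Numerator: 11 * 10
Denominator: 2! = 2
C(11, 2) = 55


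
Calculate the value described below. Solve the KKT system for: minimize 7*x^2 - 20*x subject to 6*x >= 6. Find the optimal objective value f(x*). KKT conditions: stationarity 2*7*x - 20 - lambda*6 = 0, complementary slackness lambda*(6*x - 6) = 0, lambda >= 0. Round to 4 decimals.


Step 1: Try lambda = 0 (constraint inactive).
Stationarity: 2*7*x - 20 = 0
x* = 20/(2*7) = 10/7 = 1.4286 (rounded; the exact value 10/7 is used below)
Check constraint: 6*1.4286 = 8.5716 >= 6 -- satisfied.
Step 2: Compute optimal value.
f(x*) = 7*(10/7)^2 - 20*(10/7) = -14.2857


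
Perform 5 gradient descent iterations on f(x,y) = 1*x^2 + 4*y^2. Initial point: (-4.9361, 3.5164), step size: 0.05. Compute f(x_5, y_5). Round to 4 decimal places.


Gradient descent on f(x,y) = 1*x^2 + 4*y^2.
Starting point: (-4.9361, 3.5164), alpha = 0.05
Step 1: grad_x = 2*1*-4.9361 = -9.8722, grad_y = 2*4*3.5164 = 28.1312
  x_1 = -4.9361 - 0.05*-9.8722 = -4.4425
  y_1 = 3.5164 - 0.05*28.1312 = 2.1098
Step 2: grad_x = 2*1*-4.4425 = -8.885, grad_y = 2*4*2.1098 = 16.8787
  x_2 = -4.4425 - 0.05*-8.885 = -3.9982
  y_2 = 2.1098 - 0.05*16.8787 = 1.2659
Step 3: grad_x = 2*1*-3.9982 = -7.9965, grad_y = 2*4*1.2659 = 10.1272
  x_3 = -3.9982 - 0.05*-7.9965 = -3.5984
  y_3 = 1.2659 - 0.05*10.1272 = 0.7595
Step 4: grad_x = 2*1*-3.5984 = -7.1968, grad_y = 2*4*0.7595 = 6.0763
  x_4 = -3.5984 - 0.05*-7.1968 = -3.2386
  y_4 = 0.7595 - 0.05*6.0763 = 0.4557
Step 5: grad_x = 2*1*-3.2386 = -6.4772, grad_y = 2*4*0.4557 = 3.6458
  x_5 = -3.2386 - 0.05*-6.4772 = -2.9147
  y_5 = 0.4557 - 0.05*3.6458 = 0.2734
f(-2.9147, 0.2734) = 1*(-2.9147)^2 + 4*0.2734^2 = 8.7946


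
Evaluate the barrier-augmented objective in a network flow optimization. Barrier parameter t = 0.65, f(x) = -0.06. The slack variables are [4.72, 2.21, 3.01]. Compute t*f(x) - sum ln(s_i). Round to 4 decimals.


Step 1: Compute log-barrier.
ln values: [1.5518, 0.793, 1.1019]
phi = -(1.5518 + 0.793 + 1.1019) = -3.4467
Step 2: Compute augmented objective.
t*f(x) = 0.65*-0.06 = -0.039
Total = -0.039 - 3.4467 = -3.4857


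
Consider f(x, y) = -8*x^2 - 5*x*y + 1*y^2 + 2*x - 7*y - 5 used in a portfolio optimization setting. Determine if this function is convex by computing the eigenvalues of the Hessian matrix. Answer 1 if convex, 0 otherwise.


The Hessian of f(x,y) = -8*x^2 - 5*x*y + 1*y^2 + 2*x - 7*y - 5 is:
H = [[-16, -5], [-5, 2]]
Trace = -16 + 2 = -14
Determinant = -16*2 - (-5)^2 = -57
Discriminant = (-14)^2 - 4*-57 = 424.0
Eigenvalues: lambda_1 = -17.2956, lambda_2 = 3.2956
The function is not convex.

0


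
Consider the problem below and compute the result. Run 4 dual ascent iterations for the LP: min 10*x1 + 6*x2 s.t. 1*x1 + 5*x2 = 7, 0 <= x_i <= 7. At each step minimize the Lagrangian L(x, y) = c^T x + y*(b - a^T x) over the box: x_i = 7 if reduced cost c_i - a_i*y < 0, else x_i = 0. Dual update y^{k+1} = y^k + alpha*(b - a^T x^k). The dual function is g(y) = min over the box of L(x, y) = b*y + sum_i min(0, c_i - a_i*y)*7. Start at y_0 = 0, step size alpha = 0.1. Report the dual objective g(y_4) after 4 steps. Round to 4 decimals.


Dual ascent for LP: min 10*x1 + 6*x2, 1*x1 + 5*x2 = 7, 0 <= x_i <= 7
Step 1: y^k = 0.0, reduced costs: (10.0, 6.0)
  x^k = (0.0, 0.0), subgradient = b - a^T x = 7.0
  y^{k+1} = 0.0 + 0.1*7.0 = 0.7
Step 2: y^k = 0.7, reduced costs: (9.3, 2.5)
  x^k = (0.0, 0.0), subgradient = b - a^T x = 7.0
  y^{k+1} = 0.7 + 0.1*7.0 = 1.4
Step 3: y^k = 1.4, reduced costs: (8.6, -1.0)
  x^k = (0.0, 7.0), subgradient = b - a^T x = -28.0
  y^{k+1} = 1.4 + 0.1*-28.0 = -1.4
Step 4: y^k = -1.4, reduced costs: (11.4, 13.0)
  x^k = (0.0, 0.0), subgradient = b - a^T x = 7.0
  y^{k+1} = -1.4 + 0.1*7.0 = -0.7
Dual objective at y_4 = -0.7: reduced costs (10.7, 9.5), box minimizer x = (0.0, 0.0)
g(y_4) = b*y + (c1 - a1*y)*x1 + (c2 - a2*y)*x2 = 7*(-0.7) + 10.7*0.0 + 9.5*0.0 = -4.9 + 0.0 + 0.0 = -4.9


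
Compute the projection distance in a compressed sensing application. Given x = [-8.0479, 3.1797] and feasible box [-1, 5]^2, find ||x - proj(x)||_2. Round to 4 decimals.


Project each component onto [-1, 5].
clip(-8.0479) = -1.0, clip(3.1797) = 3.1797
Projection = [-1.0, 3.1797]
Squared diffs: [49.6729, 0.0]
Distance = sqrt(49.6729) = 7.0479


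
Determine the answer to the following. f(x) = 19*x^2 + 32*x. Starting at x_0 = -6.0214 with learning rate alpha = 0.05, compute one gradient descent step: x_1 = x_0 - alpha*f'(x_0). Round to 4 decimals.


We compute the gradient at x_0 and apply the update.
f'(x) = 38*x + 32
f'(-6.0214) = 38*-6.0214 + 32 = -196.8132
x_1 = -6.0214 - 0.05*-196.8132 = 3.8193


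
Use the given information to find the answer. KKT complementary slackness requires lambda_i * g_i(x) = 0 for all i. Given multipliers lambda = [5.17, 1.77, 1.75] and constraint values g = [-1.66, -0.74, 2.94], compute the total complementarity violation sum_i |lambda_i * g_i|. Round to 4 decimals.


KKT complementary slackness check:
lambda_1 * g_1 = 5.17 * -1.66 = -8.5822
lambda_2 * g_2 = 1.77 * -0.74 = -1.3098
lambda_3 * g_3 = 1.75 * 2.94 = 5.145
Total violation = 8.5822 + 1.3098 + 5.145 = 15.037


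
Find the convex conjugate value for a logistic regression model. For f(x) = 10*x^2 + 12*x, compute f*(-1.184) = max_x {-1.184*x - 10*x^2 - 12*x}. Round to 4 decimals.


f*(y) = sup_x {y*x - a*x^2 - b*x} = sup_x {(y-b)*x - a*x^2}
FOC: (y - b) - 2a*x = 0 => x* = (y - b)/(2a)
x* = (-1.184 - 12)/(2*10) = -0.6592
f*(-1.184) = (y-b)^2/(4a) = (-1.184 - 12)^2/(4*10)
= 173.8179/40 = 4.3454


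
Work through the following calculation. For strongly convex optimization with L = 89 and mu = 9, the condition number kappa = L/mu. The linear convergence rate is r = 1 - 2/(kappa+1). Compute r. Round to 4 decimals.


Step 1: Compute the condition number.
kappa = L/mu = 89/9 = 9.8889
Step 2: Compute the convergence rate.
r = 1 - 2/(kappa + 1) = 1 - 2*mu/(L + mu) = (L - mu)/(L + mu) = 80/98 = 0.8163


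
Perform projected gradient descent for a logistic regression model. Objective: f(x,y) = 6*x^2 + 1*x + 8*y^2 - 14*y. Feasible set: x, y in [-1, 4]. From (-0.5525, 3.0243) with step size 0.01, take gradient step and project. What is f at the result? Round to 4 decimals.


Step 1: Compute gradient at (-0.5525, 3.0243).
grad_x = 2*6*-0.5525 + 1 = -5.63
grad_y = 2*8*3.0243 - 14 = 34.3888
Step 2: Gradient step.
x_raw = -0.5525 - 0.01*-5.63 = -0.4962
y_raw = 3.0243 - 0.01*34.3888 = 2.6804
Step 3: Project onto [-1, 4].
x_proj = clip(-0.4962) = -0.4962
y_proj = clip(2.6804) = 2.6804
Step 4: Evaluate f.
f(-0.4962, 2.6804) = 20.9322


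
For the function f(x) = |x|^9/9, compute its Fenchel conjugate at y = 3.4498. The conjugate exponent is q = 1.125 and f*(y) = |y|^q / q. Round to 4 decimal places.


The conjugate exponent q satisfies 1/p + 1/q = 1.
p = 9, so q = 9/(9 - 1) = 1.125
|y|^q = 3.4498^1.125 = 4.0273
f*(3.4498) = 4.0273 / 1.125 = 3.5799


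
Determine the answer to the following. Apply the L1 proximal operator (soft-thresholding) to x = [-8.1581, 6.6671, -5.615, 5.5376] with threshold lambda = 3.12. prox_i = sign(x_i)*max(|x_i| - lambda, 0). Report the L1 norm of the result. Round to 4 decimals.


Soft-thresholding with lambda = 3.12:
prox(-8.1581) = sign(-8.1581)*max(|-8.1581| - 3.12, 0) = -5.0381
prox(6.6671) = sign(6.6671)*max(|6.6671| - 3.12, 0) = 3.5471
prox(-5.615) = sign(-5.615)*max(|-5.615| - 3.12, 0) = -2.495
prox(5.5376) = sign(5.5376)*max(|5.5376| - 3.12, 0) = 2.4176
prox(x) = [-5.0381, 3.5471, -2.495, 2.4176]
||prox(x)||_1 = 5.0381 + 3.5471 + 2.495 + 2.4176 = 13.4978


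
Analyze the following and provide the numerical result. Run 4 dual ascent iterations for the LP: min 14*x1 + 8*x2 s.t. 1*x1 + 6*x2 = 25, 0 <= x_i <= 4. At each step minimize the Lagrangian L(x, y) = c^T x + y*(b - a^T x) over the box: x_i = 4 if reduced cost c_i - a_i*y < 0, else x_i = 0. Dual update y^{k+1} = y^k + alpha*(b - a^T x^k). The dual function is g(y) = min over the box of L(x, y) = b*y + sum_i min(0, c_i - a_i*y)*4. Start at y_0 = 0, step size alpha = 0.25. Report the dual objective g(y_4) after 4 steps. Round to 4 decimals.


Dual ascent for LP: min 14*x1 + 8*x2, 1*x1 + 6*x2 = 25, 0 <= x_i <= 4
Step 1: y^k = 0.0, reduced costs: (14.0, 8.0)
  x^k = (0.0, 0.0), subgradient = b - a^T x = 25.0
  y^{k+1} = 0.0 + 0.25*25.0 = 6.25
Step 2: y^k = 6.25, reduced costs: (7.75, -29.5)
  x^k = (0.0, 4.0), subgradient = b - a^T x = 1.0
  y^{k+1} = 6.25 + 0.25*1.0 = 6.5
Step 3: y^k = 6.5, reduced costs: (7.5, -31.0)
  x^k = (0.0, 4.0), subgradient = b - a^T x = 1.0
  y^{k+1} = 6.5 + 0.25*1.0 = 6.75
Step 4: y^k = 6.75, reduced costs: (7.25, -32.5)
  x^k = (0.0, 4.0), subgradient = b - a^T x = 1.0
  y^{k+1} = 6.75 + 0.25*1.0 = 7.0
Dual objective at y_4 = 7.0: reduced costs (7.0, -34.0), box minimizer x = (0.0, 4.0)
g(y_4) = b*y + (c1 - a1*y)*x1 + (c2 - a2*y)*x2 = 25*7.0 + 7.0*0.0 + (-34.0)*4.0 = 175.0 + 0.0 - 136.0 = 39.0


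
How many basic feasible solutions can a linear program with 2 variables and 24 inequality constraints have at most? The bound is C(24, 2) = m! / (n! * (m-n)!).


Each vertex corresponds to some choice of n active constraints out of m, so the number of vertices is at most C(m, n) = m! / (n!(m-n)!).
m = 24, n = 2
Numerator: 24 * 23
Denominator: 2! = 2
C(24, 2) = 276


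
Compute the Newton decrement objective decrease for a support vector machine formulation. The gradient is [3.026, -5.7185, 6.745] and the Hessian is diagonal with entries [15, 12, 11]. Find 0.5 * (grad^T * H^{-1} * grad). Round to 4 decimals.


Step 1: H is diagonal, so H^(-1) * g = [0.2017, -0.4765, 0.6132].
Step 2: g^T H^(-1) g = sum_i g_i^2 / H_ii
  = (3.026)^2/15 + (-5.7185)^2/12 + (6.745)^2/11
  = 0.6104 + 2.7251 + 4.1359 = 7.4715
Step 3: Objective decrease = 0.5 * g^T H^(-1) g = 3.7357


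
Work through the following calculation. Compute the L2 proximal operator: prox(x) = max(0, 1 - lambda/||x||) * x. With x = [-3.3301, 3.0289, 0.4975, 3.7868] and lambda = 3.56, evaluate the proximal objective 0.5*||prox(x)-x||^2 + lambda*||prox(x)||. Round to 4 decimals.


Step 1: Compute ||x||.
||x|| = 5.9035
Step 2: Compute scaling factor.
scale = max(0, 1 - 3.56/5.9035) = 0.397
Step 3: prox(x) = [-1.3219, 1.2024, 0.1975, 1.5032]
||prox(x)|| = 2.3435
Step 4: Proximal objective.
0.5*||prox-x||^2 = 6.3368
lambda*||prox|| = 8.3429
Total = 14.6796


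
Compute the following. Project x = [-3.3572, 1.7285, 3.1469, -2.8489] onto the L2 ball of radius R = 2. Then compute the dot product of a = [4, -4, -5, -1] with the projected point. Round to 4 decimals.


Step 1: Compute ||x|| (intermediates to 6 decimals).
||x|| = sqrt((-3.3572)^2 + 1.7285^2 + 3.1469^2 + (-2.8489)^2) = 5.681348
Step 2: Project.
Since ||x|| > R, scale = R/||x|| = 2/5.681348 = 0.352029, proj(x) = scale * x
proj(x) = [-1.181832, 0.608482, 1.1078, -1.002895]
Step 3: Dot product.
a^T * proj(x) = 4*(-1.181832) - 4*0.608482 - 5*1.1078 - 1*(-1.002895) = -11.6974


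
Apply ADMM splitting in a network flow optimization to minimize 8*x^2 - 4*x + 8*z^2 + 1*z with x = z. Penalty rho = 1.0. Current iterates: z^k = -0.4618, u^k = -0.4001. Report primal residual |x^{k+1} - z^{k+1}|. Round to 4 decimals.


ADMM iteration with rho = 1.0, z^k = -0.4618, u^k = -0.4001
Step 1: x-update.
Minimize 8*x^2 - 4*x + (1.0/2)*(x + 0.4618 - 0.4001)^2
FOC: (2*8 + 1.0)*x = 4 + 1.0*(-0.4618 + 0.4001)
x^{k+1} = 0.2317
Step 2: z-update.
Minimize 8*z^2 + 1*z + (1.0/2)*(0.2317 - z - 0.4001)^2
FOC: (2*8 + 1.0)*z = -1 + 1.0*(0.2317 - 0.4001)
z^{k+1} = -0.0687
Step 3: u-update.
u^{k+1} = -0.4001 + 0.2317 + 0.0687 = -0.0997
Step 4: Primal residual = |0.2317 + 0.0687| = 0.3004


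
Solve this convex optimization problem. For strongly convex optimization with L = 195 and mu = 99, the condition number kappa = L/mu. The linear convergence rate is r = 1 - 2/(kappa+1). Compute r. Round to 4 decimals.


Step 1: Compute the condition number.
kappa = L/mu = 195/99 = 1.9697
Step 2: Compute the convergence rate.
r = 1 - 2/(kappa + 1) = 1 - 2*mu/(L + mu) = (L - mu)/(L + mu) = 96/294 = 0.3265


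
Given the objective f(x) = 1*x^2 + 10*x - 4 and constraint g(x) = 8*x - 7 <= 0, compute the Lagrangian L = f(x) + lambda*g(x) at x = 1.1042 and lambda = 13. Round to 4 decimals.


Step 1: Evaluate f(x).
f(1.1042) = 1*1.1042^2 + 10*1.1042 - 4 = 8.2613
Step 2: Evaluate g(x).
g(1.1042) = 8*1.1042 - 7 = 1.8336
Step 3: Compute Lagrangian.
L = 8.2613 + 13*1.8336 = 32.0981


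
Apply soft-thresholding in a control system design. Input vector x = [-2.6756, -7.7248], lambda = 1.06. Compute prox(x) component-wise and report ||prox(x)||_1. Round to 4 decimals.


Soft-thresholding with lambda = 1.06:
prox(-2.6756) = sign(-2.6756)*max(|-2.6756| - 1.06, 0) = -1.6156
prox(-7.7248) = sign(-7.7248)*max(|-7.7248| - 1.06, 0) = -6.6648
prox(x) = [-1.6156, -6.6648]
||prox(x)||_1 = 1.6156 + 6.6648 = 8.2804


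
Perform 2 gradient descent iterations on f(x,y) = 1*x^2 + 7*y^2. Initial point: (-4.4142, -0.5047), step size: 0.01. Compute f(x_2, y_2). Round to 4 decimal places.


Gradient descent on f(x,y) = 1*x^2 + 7*y^2.
Starting point: (-4.4142, -0.5047), alpha = 0.01
Step 1: grad_x = 2*1*-4.4142 = -8.8284, grad_y = 2*7*-0.5047 = -7.0658
  x_1 = -4.4142 - 0.01*-8.8284 = -4.3259
  y_1 = -0.5047 - 0.01*-7.0658 = -0.434
Step 2: grad_x = 2*1*-4.3259 = -8.6518, grad_y = 2*7*-0.434 = -6.0766
  x_2 = -4.3259 - 0.01*-8.6518 = -4.2394
  y_2 = -0.434 - 0.01*-6.0766 = -0.3733
f(-4.2394, -0.3733) = 1*(-4.2394)^2 + 7*(-0.3733)^2 = 18.9478


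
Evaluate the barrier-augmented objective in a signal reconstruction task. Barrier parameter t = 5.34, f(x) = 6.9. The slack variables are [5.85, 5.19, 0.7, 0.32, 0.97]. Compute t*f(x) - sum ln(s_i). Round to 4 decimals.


Step 1: Compute log-barrier.
ln values: [1.7664, 1.6467, -0.3567, -1.1394, -0.0305]
phi = -(1.7664 + 1.6467 - 0.3567 - 1.1394 - 0.0305) = -1.8866
Step 2: Compute augmented objective.
t*f(x) = 5.34*6.9 = 36.846
Total = 36.846 - 1.8866 = 34.9594


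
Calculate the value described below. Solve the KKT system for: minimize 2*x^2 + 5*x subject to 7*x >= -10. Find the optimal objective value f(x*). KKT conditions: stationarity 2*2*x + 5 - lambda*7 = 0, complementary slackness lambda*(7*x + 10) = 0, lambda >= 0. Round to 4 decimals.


Step 1: Try lambda = 0 (constraint inactive).
Stationarity: 2*2*x + 5 = 0
x* = -5/(2*2) = -1.25
Check constraint: 7*-1.25 = -8.75 >= -10 -- satisfied.
Step 2: Compute optimal value.
f(x*) = 2*(-1.25)^2 + 5*(-1.25) = -3.125


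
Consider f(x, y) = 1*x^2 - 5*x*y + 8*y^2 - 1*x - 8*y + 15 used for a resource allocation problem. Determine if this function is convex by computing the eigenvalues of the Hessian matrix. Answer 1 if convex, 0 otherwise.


The Hessian of f(x,y) = 1*x^2 - 5*x*y + 8*y^2 - 1*x - 8*y + 15 is:
H = [[2, -5], [-5, 16]]
Trace = 2 + 16 = 18
Determinant = 2*16 - (-5)^2 = 7
Discriminant = (18)^2 - 4*7 = 296.0
Eigenvalues: lambda_1 = 0.3977, lambda_2 = 17.6023
The function is convex.

1


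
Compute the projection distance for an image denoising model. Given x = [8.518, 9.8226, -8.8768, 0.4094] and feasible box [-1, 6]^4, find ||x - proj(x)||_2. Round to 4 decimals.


Project each component onto [-1, 6].
clip(8.518) = 6.0, clip(9.8226) = 6.0, clip(-8.8768) = -1.0, clip(0.4094) = 0.4094
Projection = [6.0, 6.0, -1.0, 0.4094]
Squared diffs: [6.3403, 14.6123, 62.044, 0.0]
Distance = sqrt(82.9966) = 9.1102


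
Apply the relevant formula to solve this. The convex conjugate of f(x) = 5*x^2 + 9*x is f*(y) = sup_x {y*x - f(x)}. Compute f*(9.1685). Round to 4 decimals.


f*(y) = sup_x {y*x - a*x^2 - b*x} = sup_x {(y-b)*x - a*x^2}
FOC: (y - b) - 2a*x = 0 => x* = (y - b)/(2a)
x* = (9.1685 - 9)/(2*5) = 0.0169
f*(9.1685) = (y-b)^2/(4a) = (9.1685 - 9)^2/(4*5)
= 0.0284/20 = 0.0014


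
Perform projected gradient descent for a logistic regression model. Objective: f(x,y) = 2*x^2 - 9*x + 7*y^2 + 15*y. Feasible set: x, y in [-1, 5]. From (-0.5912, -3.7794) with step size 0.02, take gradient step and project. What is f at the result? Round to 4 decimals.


Step 1: Compute gradient at (-0.5912, -3.7794).
grad_x = 2*2*-0.5912 - 9 = -11.3648
grad_y = 2*7*-3.7794 + 15 = -37.9116
Step 2: Gradient step.
x_raw = -0.5912 - 0.02*-11.3648 = -0.3639
y_raw = -3.7794 - 0.02*-37.9116 = -3.0212
Step 3: Project onto [-1, 5].
x_proj = clip(-0.3639) = -0.3639
y_proj = clip(-3.0212) = -1.0
Step 4: Evaluate f.
f(-0.3639, -1.0) = -4.46


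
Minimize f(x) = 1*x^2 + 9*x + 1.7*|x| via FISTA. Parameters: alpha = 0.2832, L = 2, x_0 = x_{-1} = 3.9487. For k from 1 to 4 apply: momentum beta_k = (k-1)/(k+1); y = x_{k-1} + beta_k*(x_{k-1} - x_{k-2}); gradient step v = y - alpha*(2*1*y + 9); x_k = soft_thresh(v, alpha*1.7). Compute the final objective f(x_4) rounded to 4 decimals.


FISTA on f(x) = 1*x^2 + 9*x + 1.7*|x|
L = 2, alpha = 0.2832
Iteration 1: beta = 0.0, y = 3.9487 + 0.0*(3.9487 - 3.9487) = 3.9487
  grad(y) = 16.8974, v = y - alpha*grad = -0.8366
  prox(v) = soft_thresh(-0.8366, 0.4814) = -0.3552
Iteration 2: beta = 0.3333, y = -0.3552 + 0.3333*(-0.3552 - 3.9487) = -1.7898
  grad(y) = 5.4203, v = y - alpha*grad = -3.3249
  prox(v) = soft_thresh(-3.3249, 0.4814) = -2.8434
Iteration 3: beta = 0.5, y = -2.8434 + 0.5*(-2.8434 + 0.3552) = -4.0875
  grad(y) = 0.8249, v = y - alpha*grad = -4.3212
  prox(v) = soft_thresh(-4.3212, 0.4814) = -3.8397
Iteration 4: beta = 0.6, y = -3.8397 + 0.6*(-3.8397 + 2.8434) = -4.4375
  grad(y) = 0.125, v = y - alpha*grad = -4.4729
  prox(v) = soft_thresh(-4.4729, 0.4814) = -3.9915
f(x_4) = 1*(-3.9915)^2 + 9*(-3.9915) + 1.7*|-3.9915| = -13.2059


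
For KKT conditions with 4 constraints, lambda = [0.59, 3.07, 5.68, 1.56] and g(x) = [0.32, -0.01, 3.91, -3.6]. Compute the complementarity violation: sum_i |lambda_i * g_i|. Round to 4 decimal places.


KKT complementary slackness check:
lambda_1 * g_1 = 0.59 * 0.32 = 0.1888
lambda_2 * g_2 = 3.07 * -0.01 = -0.0307
lambda_3 * g_3 = 5.68 * 3.91 = 22.2088
lambda_4 * g_4 = 1.56 * -3.6 = -5.616
Total violation = 0.1888 + 0.0307 + 22.2088 + 5.616 = 28.0443


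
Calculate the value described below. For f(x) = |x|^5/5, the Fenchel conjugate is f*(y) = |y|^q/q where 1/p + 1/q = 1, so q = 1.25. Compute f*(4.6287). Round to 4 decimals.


The conjugate exponent q satisfies 1/p + 1/q = 1.
p = 5, so q = 5/(5 - 1) = 1.25
|y|^q = 4.6287^1.25 = 6.7893
f*(4.6287) = 6.7893 / 1.25 = 5.4314


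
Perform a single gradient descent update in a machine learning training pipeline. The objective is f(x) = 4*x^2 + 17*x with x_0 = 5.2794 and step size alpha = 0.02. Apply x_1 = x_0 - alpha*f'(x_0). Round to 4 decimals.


We compute the gradient at x_0 and apply the update.
f'(x) = 8*x + 17
f'(5.2794) = 8*5.2794 + 17 = 59.2352
x_1 = 5.2794 - 0.02*59.2352 = 4.0947


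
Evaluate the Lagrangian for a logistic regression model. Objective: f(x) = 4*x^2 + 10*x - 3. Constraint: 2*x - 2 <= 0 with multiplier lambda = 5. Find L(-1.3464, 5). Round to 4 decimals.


Step 1: Evaluate f(x).
f(-1.3464) = 4*(-1.3464)^2 + 10*(-1.3464) - 3 = -9.2128
Step 2: Evaluate g(x).
g(-1.3464) = 2*-1.3464 - 2 = -4.6928
Step 3: Compute Lagrangian.
L = -9.2128 + 5*-4.6928 = -32.6768


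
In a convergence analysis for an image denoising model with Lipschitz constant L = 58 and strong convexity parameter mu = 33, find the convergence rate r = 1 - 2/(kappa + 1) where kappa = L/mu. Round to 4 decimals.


Step 1: Compute the condition number.
kappa = L/mu = 58/33 = 1.7576
Step 2: Compute the convergence rate.
r = 1 - 2/(kappa + 1) = 1 - 2*mu/(L + mu) = (L - mu)/(L + mu) = 25/91 = 0.2747


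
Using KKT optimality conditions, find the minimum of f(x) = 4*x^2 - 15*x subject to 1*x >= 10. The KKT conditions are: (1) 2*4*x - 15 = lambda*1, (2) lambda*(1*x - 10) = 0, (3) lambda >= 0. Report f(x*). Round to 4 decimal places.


Step 1: Try lambda = 0 (constraint inactive).
x_unc = 15/(2*4) = 1.875
Check: 1*1.875 = 1.875 < 10 -- violated!
Step 2: Constraint must be active: 1*x = 10
x* = 10/1 = 10.0
lambda = (2*4*10.0 - 15)/1 = 65.0
Step 3: Compute optimal value.
f(x*) = 4*10.0^2 - 15*10.0 = 250.0


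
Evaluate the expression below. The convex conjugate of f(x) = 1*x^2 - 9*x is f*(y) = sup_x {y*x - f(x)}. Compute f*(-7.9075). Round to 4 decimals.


f*(y) = sup_x {y*x - a*x^2 - b*x} = sup_x {(y-b)*x - a*x^2}
FOC: (y - b) - 2a*x = 0 => x* = (y - b)/(2a)
x* = (-7.9075 + 9)/(2*1) = 0.5463
f*(-7.9075) = (y-b)^2/(4a) = (-7.9075 + 9)^2/(4*1)
= 1.1936/4 = 0.2984


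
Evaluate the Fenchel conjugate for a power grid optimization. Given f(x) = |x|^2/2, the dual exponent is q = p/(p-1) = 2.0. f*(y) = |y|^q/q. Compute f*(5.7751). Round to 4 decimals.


The conjugate exponent q satisfies 1/p + 1/q = 1.
p = 2, so q = 2/(2 - 1) = 2.0
|y|^q = 5.7751^2.0 = 33.3518
f*(5.7751) = 33.3518 / 2.0 = 16.6759


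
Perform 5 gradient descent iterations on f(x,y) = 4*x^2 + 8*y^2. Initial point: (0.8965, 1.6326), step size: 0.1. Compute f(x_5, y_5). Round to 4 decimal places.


Gradient descent on f(x,y) = 4*x^2 + 8*y^2.
Starting point: (0.8965, 1.6326), alpha = 0.1
Step 1: grad_x = 2*4*0.8965 = 7.172, grad_y = 2*8*1.6326 = 26.1216
  x_1 = 0.8965 - 0.1*7.172 = 0.1793
  y_1 = 1.6326 - 0.1*26.1216 = -0.9796
Step 2: grad_x = 2*4*0.1793 = 1.4344, grad_y = 2*8*-0.9796 = -15.673
  x_2 = 0.1793 - 0.1*1.4344 = 0.0359
  y_2 = -0.9796 - 0.1*-15.673 = 0.5877
Step 3: grad_x = 2*4*0.0359 = 0.2869, grad_y = 2*8*0.5877 = 9.4038
  x_3 = 0.0359 - 0.1*0.2869 = 0.0072
  y_3 = 0.5877 - 0.1*9.4038 = -0.3526
Step 4: grad_x = 2*4*0.0072 = 0.0574, grad_y = 2*8*-0.3526 = -5.6423
  x_4 = 0.0072 - 0.1*0.0574 = 0.0014
  y_4 = -0.3526 - 0.1*-5.6423 = 0.2116
Step 5: grad_x = 2*4*0.0014 = 0.0115, grad_y = 2*8*0.2116 = 3.3854
  x_5 = 0.0014 - 0.1*0.0115 = 0.0003
  y_5 = 0.2116 - 0.1*3.3854 = -0.127
f(0.0003, -0.127) = 4*0.0003^2 + 8*(-0.127)^2 = 0.1289


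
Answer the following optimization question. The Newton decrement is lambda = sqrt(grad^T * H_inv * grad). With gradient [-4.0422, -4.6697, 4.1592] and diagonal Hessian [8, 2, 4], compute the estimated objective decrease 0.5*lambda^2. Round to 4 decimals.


Step 1: H is diagonal, so H^(-1) * g = [-0.5053, -2.3349, 1.0398].
Step 2: g^T H^(-1) g = sum_i g_i^2 / H_ii
  = (-4.0422)^2/8 + (-4.6697)^2/2 + (4.1592)^2/4
  = 2.0424 + 10.903 + 4.3247 = 17.2702
Step 3: Objective decrease = 0.5 * g^T H^(-1) g = 8.6351


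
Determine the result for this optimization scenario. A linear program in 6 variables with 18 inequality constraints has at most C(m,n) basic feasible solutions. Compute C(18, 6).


Each vertex corresponds to some choice of n active constraints out of m, so the number of vertices is at most C(m, n) = m! / (n!(m-n)!).
m = 18, n = 6
Numerator: 18 * 17 * 16 * 15 * 14 * 13
Denominator: 6! = 720
C(18, 6) = 18564


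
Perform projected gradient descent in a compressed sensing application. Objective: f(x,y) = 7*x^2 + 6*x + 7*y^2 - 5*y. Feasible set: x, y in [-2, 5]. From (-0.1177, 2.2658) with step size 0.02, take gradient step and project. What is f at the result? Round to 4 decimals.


Step 1: Compute gradient at (-0.1177, 2.2658).
grad_x = 2*7*-0.1177 + 6 = 4.3522
grad_y = 2*7*2.2658 - 5 = 26.7212
Step 2: Gradient step.
x_raw = -0.1177 - 0.02*4.3522 = -0.2047
y_raw = 2.2658 - 0.02*26.7212 = 1.7314
Step 3: Project onto [-2, 5].
x_proj = clip(-0.2047) = -0.2047
y_proj = clip(1.7314) = 1.7314
Step 4: Evaluate f.
f(-0.2047, 1.7314) = 11.3917


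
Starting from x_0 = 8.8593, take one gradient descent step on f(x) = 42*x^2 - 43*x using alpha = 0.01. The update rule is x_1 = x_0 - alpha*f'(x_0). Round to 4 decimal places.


We compute the gradient at x_0 and apply the update.
f'(x) = 84*x - 43
f'(8.8593) = 84*8.8593 - 43 = 701.1812
x_1 = 8.8593 - 0.01*701.1812 = 1.8475


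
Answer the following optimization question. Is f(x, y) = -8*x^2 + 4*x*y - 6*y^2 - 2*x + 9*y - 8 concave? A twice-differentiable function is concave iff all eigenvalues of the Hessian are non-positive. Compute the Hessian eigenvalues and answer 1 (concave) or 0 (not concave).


The Hessian of f(x,y) = -8*x^2 + 4*x*y - 6*y^2 - 2*x + 9*y - 8 is:
H = [[-16, 4], [4, -12]]
Trace = -16 - 12 = -28
Determinant = -16*-12 - (4)^2 = 176
Discriminant = (-28)^2 - 4*176 = 80.0
Eigenvalues: lambda_1 = -18.4721, lambda_2 = -9.5279
The function is concave.

1


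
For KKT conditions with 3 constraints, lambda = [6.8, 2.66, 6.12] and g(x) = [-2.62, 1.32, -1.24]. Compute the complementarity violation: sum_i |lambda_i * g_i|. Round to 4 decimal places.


KKT complementary slackness check:
lambda_1 * g_1 = 6.8 * -2.62 = -17.816
lambda_2 * g_2 = 2.66 * 1.32 = 3.5112
lambda_3 * g_3 = 6.12 * -1.24 = -7.5888
Total violation = 17.816 + 3.5112 + 7.5888 = 28.916


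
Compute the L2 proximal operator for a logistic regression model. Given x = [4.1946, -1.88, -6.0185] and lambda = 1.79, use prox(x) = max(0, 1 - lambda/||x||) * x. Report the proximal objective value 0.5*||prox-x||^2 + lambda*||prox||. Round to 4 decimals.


Step 1: Compute ||x||.
||x|| = 7.5731
Step 2: Compute scaling factor.
scale = max(0, 1 - 1.79/7.5731) = 0.7636
Step 3: prox(x) = [3.2031, -1.4356, -4.5959]
||prox(x)|| = 5.7831
Step 4: Proximal objective.
0.5*||prox-x||^2 = 1.6021
lambda*||prox|| = 10.3517
Total = 11.9537
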